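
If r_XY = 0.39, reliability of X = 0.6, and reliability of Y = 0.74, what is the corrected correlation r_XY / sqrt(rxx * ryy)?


r_corrected = rxy / sqrt(rxx * ryy)
= 0.39 / sqrt(0.6 * 0.74)
= 0.39 / sqrt(0.444)
= 0.39 / 0.666333
r_corrected = 0.5853

0.5853


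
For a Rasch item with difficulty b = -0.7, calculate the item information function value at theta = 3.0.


P = 1/(1+exp(-(3.0--0.7))) = 0.9759
I = P*(1-P) = 0.9759 * 0.0241
I = 0.0235

0.0235


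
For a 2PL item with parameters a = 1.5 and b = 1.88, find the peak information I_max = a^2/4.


For 2PL, max info at theta = b = 1.88
I_max = a^2 / 4 = 1.5^2 / 4
= 2.25 / 4
I_max = 0.5625

0.5625


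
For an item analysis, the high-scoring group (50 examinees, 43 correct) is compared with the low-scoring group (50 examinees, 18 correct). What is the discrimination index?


p_upper = 43/50 = 0.86
p_lower = 18/50 = 0.36
D = 0.86 - 0.36 = 0.5

0.5


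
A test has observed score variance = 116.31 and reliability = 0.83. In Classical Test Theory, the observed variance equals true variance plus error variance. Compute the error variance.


var_true = rxx * var_obs = 0.83 * 116.31 = 96.5373
var_error = var_obs - var_true
var_error = 116.31 - 96.5373
var_error = 19.7727

19.7727


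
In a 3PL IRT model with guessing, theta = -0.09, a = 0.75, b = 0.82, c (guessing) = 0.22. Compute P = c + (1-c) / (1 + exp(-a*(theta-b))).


logit = 0.75*(-0.09 - 0.82) = -0.6825
P* = 1/(1 + exp(--0.6825)) = 0.3357
P = 0.22 + (1 - 0.22) * 0.3357
P = 0.4818

0.4818


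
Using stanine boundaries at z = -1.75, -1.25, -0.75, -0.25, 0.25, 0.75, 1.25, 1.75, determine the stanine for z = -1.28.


Stanine boundaries: [-1.75, -1.25, -0.75, -0.25, 0.25, 0.75, 1.25, 1.75]
z = -1.28
Check each boundary:
  z >= -1.75 -> could be stanine 2
  z < -1.25
  z < -0.75
  z < -0.25
  z < 0.25
  z < 0.75
  z < 1.25
  z < 1.75
Highest qualifying boundary gives stanine = 2

2


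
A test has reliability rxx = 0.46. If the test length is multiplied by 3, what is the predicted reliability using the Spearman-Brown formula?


r_new = (n * rxx) / (1 + (n-1) * rxx)
r_new = (3 * 0.46) / (1 + 2 * 0.46)
r_new = 1.38 / 1.92
r_new = 0.7188

0.7188


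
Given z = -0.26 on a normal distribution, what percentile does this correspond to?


CDF(z) = 0.5 * (1 + erf(z/sqrt(2)))
erf(-0.1838) = -0.2051
CDF = 0.3974
Percentile rank = 0.3974 * 100 = 39.74

39.74


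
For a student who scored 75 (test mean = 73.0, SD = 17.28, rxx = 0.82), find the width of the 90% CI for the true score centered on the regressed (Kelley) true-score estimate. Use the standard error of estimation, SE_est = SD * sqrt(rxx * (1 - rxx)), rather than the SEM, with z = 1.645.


True score estimate = 0.82*75 + 0.18*73.0 = 74.64
SE_est = SD * sqrt(rxx * (1 - rxx)) = 17.28 * sqrt(0.82 * 0.18) = 17.28 * sqrt(0.1476) = 6.638759
CI = T_est +/- z * SE_est, so width = 2 * z * SE_est = 2 * 1.645 * 6.638759
Width = 21.8415

21.8415


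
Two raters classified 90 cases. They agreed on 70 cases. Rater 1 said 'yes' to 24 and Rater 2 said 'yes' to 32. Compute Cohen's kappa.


P_o = 70/90 = 0.777778
P_e = (24*32 + 66*58) / 8100 = 0.567407
kappa = (P_o - P_e) / (1 - P_e)
kappa = (0.777778 - 0.567407) / (1 - 0.567407)
kappa = 0.4863

0.4863


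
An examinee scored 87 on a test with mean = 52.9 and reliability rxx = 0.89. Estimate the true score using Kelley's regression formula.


T_est = rxx * X + (1 - rxx) * mean
T_est = 0.89 * 87 + 0.11 * 52.9
T_est = 77.43 + 5.819
T_est = 83.249

83.249


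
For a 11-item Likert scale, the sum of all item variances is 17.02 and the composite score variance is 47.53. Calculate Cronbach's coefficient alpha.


alpha = (k/(k-1)) * (1 - sum(si^2)/s_total^2)
= (11/10) * (1 - 17.02/47.53)
alpha = 0.7061

0.7061


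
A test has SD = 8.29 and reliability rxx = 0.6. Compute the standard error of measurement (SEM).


SEM = SD * sqrt(1 - rxx)
SEM = 8.29 * sqrt(1 - 0.6)
SEM = 8.29 * sqrt(0.4) = 8.29 * 0.632456
SEM = 5.2431

5.2431


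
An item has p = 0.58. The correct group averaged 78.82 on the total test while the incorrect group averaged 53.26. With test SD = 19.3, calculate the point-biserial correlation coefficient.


q = 1 - p = 0.42
rpb = ((M1 - M0) / SD) * sqrt(p * q)
rpb = ((78.82 - 53.26) / 19.3) * sqrt(0.58 * 0.42)
rpb = 0.6536

0.6536


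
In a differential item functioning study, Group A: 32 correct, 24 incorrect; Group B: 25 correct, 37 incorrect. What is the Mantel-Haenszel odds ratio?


Odds_A = 32/24 = 1.3333
Odds_B = 25/37 = 0.6757
OR = Odds_A / Odds_B = 1.3333 / 0.6757
Exactly, OR = (32 * 37) / (24 * 25) = 1184 / 600
OR = 1.9733

1.9733


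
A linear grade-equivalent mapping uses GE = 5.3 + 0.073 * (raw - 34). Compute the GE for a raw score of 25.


raw - median = 25 - 34 = -9
slope * diff = 0.073 * -9 = -0.657
GE = 5.3 + -0.657
GE = 4.643

4.643


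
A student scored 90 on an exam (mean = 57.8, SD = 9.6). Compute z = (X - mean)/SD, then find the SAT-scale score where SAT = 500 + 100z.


z = (X - mean) / SD = (90 - 57.8) / 9.6
z = 32.2 / 9.6
z = 3.3542
SAT-scale = SAT = 500 + 100z
Carry z at full precision (z = 32.2 / 9.6) into the conversion:
SAT-scale = 500 + 100 * (32.2 / 9.6) = 500 + 3220 / 9.6
SAT-scale = 500 + 335.4167
SAT-scale = 835.4167

835.4167


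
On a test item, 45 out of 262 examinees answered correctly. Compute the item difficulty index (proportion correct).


Item difficulty p = number correct / total examinees
p = 45 / 262
p = 0.1718

0.1718


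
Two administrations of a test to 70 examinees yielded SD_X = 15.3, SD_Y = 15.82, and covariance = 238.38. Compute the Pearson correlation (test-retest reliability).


r = cov(X,Y) / (SD_X * SD_Y)
r = 238.38 / (15.3 * 15.82)
r = 238.38 / 242.046
r = 0.9849

0.9849


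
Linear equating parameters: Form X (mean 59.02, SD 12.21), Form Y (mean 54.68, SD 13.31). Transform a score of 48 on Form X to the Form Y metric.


slope = SD_Y / SD_X = 13.31 / 12.21 ~ 1.0901
intercept = mean_Y - slope * mean_X = 54.68 - (13.31 / 12.21) * 59.02 ~ -9.6571
Y = slope * X + intercept. To avoid rounding drift from the rounded slope/intercept, evaluate the equivalent form Y = mean_Y + SD_Y * (X - mean_X) / SD_X at full precision:
Y = 54.68 + 13.31 * (48 - 59.02) / 12.21
Y = 54.68 - 13.31 * 11.02 / 12.21
Y = 54.68 - 146.6762 / 12.21
Y = 54.68 - 12.0128
Y = 42.6672

42.6672


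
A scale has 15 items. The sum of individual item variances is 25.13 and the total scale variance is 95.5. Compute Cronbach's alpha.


alpha = (k/(k-1)) * (1 - sum(si^2)/s_total^2)
= (15/14) * (1 - 25.13/95.5)
alpha = 0.7895

0.7895


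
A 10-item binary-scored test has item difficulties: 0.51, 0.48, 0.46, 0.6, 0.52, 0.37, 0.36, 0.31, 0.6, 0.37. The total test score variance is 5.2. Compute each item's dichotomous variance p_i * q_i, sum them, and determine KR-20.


For each item, compute p_i * q_i:
  Item 1: 0.51 * 0.49 = 0.2499
  Item 2: 0.48 * 0.52 = 0.2496
  Item 3: 0.46 * 0.54 = 0.2484
  Item 4: 0.6 * 0.4 = 0.24
  Item 5: 0.52 * 0.48 = 0.2496
  Item 6: 0.37 * 0.63 = 0.2331
  Item 7: 0.36 * 0.64 = 0.2304
  Item 8: 0.31 * 0.69 = 0.2139
  Item 9: 0.6 * 0.4 = 0.24
  Item 10: 0.37 * 0.63 = 0.2331
Sum(p_i * q_i) = 0.2499 + 0.2496 + 0.2484 + 0.24 + 0.2496 + 0.2331 + 0.2304 + 0.2139 + 0.24 + 0.2331 = 2.388
KR-20 = (k/(k-1)) * (1 - Sum(p_i*q_i) / Var_total)
= (10/9) * (1 - 2.388/5.2)
= 1.1111 * 0.5408
KR-20 = 0.6009

0.6009


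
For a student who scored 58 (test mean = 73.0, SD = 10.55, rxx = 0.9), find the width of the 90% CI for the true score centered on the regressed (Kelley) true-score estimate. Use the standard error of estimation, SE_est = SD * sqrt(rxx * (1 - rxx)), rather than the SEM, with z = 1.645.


True score estimate = 0.9*58 + 0.1*73.0 = 59.5
SE_est = SD * sqrt(rxx * (1 - rxx)) = 10.55 * sqrt(0.9 * 0.1) = 10.55 * sqrt(0.09) = 3.165
CI = T_est +/- z * SE_est, so width = 2 * z * SE_est = 2 * 1.645 * 3.165
Width = 10.4129

10.4129


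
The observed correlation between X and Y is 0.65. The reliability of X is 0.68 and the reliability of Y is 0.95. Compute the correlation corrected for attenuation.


r_corrected = rxy / sqrt(rxx * ryy)
= 0.65 / sqrt(0.68 * 0.95)
= 0.65 / sqrt(0.646)
= 0.65 / 0.803741
r_corrected = 0.8087

0.8087


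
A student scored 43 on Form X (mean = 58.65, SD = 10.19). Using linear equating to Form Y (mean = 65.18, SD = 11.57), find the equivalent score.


slope = SD_Y / SD_X = 11.57 / 10.19 ~ 1.1354
intercept = mean_Y - slope * mean_X = 65.18 - (11.57 / 10.19) * 58.65 ~ -1.4128
Y = slope * X + intercept. To avoid rounding drift from the rounded slope/intercept, evaluate the equivalent form Y = mean_Y + SD_Y * (X - mean_X) / SD_X at full precision:
Y = 65.18 + 11.57 * (43 - 58.65) / 10.19
Y = 65.18 - 11.57 * 15.65 / 10.19
Y = 65.18 - 181.0705 / 10.19
Y = 65.18 - 17.7694
Y = 47.4106

47.4106


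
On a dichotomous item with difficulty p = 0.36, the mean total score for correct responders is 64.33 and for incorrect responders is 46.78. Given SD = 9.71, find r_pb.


q = 1 - p = 0.64
rpb = ((M1 - M0) / SD) * sqrt(p * q)
rpb = ((64.33 - 46.78) / 9.71) * sqrt(0.36 * 0.64)
rpb = 0.8676

0.8676


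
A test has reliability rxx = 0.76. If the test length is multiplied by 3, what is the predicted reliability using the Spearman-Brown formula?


r_new = (n * rxx) / (1 + (n-1) * rxx)
r_new = (3 * 0.76) / (1 + 2 * 0.76)
r_new = 2.28 / 2.52
r_new = 0.9048

0.9048


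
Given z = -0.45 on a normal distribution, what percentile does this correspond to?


CDF(z) = 0.5 * (1 + erf(z/sqrt(2)))
erf(-0.3182) = -0.3473
CDF = 0.3264
Percentile rank = 0.3264 * 100 = 32.64

32.64


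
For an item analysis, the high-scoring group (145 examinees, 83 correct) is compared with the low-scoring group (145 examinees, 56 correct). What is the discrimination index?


p_upper = 83/145 = 0.5724
p_lower = 56/145 = 0.3862
D = 0.5724 - 0.3862 = 0.1862

0.1862


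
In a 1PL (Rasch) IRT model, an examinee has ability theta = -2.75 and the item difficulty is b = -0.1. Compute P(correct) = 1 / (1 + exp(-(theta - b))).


theta - b = -2.75 - -0.1 = -2.65
exp(-(theta - b)) = exp(2.65) = 14.154
P = 1 / (1 + 14.154)
P = 0.066

0.066


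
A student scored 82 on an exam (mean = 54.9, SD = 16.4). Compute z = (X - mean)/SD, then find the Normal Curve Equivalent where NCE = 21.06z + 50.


z = (X - mean) / SD = (82 - 54.9) / 16.4
z = 27.1 / 16.4
z = 1.6524
NCE = NCE = 21.06z + 50
Carry z at full precision (z = 27.1 / 16.4) into the conversion:
NCE = 21.06 * (27.1 / 16.4) + 50 = 570.726 / 16.4 + 50
NCE = 34.8004 + 50
NCE = 84.8004

84.8004


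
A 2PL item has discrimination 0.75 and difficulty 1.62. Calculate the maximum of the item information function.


For 2PL, max info at theta = b = 1.62
I_max = a^2 / 4 = 0.75^2 / 4
= 0.5625 / 4
I_max = 0.1406

0.1406


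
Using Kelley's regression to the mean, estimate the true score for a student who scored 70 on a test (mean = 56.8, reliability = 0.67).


T_est = rxx * X + (1 - rxx) * mean
T_est = 0.67 * 70 + 0.33 * 56.8
T_est = 46.9 + 18.744
T_est = 65.644

65.644


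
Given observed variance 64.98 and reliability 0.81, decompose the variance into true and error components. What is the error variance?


var_true = rxx * var_obs = 0.81 * 64.98 = 52.6338
var_error = var_obs - var_true
var_error = 64.98 - 52.6338
var_error = 12.3462

12.3462


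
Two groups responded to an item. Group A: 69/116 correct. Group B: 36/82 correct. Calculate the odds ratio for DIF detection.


Odds_A = 69/47 = 1.4681
Odds_B = 36/46 = 0.7826
OR = Odds_A / Odds_B = 1.4681 / 0.7826
Exactly, OR = (69 * 46) / (47 * 36) = 3174 / 1692
OR = 1.8759

1.8759


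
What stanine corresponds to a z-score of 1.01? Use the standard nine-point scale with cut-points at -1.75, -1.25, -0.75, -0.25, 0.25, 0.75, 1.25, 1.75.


Stanine boundaries: [-1.75, -1.25, -0.75, -0.25, 0.25, 0.75, 1.25, 1.75]
z = 1.01
Check each boundary:
  z >= -1.75 -> could be stanine 2
  z >= -1.25 -> could be stanine 3
  z >= -0.75 -> could be stanine 4
  z >= -0.25 -> could be stanine 5
  z >= 0.25 -> could be stanine 6
  z >= 0.75 -> could be stanine 7
  z < 1.25
  z < 1.75
Highest qualifying boundary gives stanine = 7

7


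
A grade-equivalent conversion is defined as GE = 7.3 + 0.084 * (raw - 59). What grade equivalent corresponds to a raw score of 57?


raw - median = 57 - 59 = -2
slope * diff = 0.084 * -2 = -0.168
GE = 7.3 + -0.168
GE = 7.132

7.132


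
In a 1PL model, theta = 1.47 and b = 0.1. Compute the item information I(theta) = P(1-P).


P = 1/(1+exp(-(1.47-0.1))) = 0.7974
I = P*(1-P) = 0.7974 * 0.2026
I = 0.1616

0.1616


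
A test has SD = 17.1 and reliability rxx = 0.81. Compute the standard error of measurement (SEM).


SEM = SD * sqrt(1 - rxx)
SEM = 17.1 * sqrt(1 - 0.81)
SEM = 17.1 * sqrt(0.19) = 17.1 * 0.43589
SEM = 7.4537

7.4537


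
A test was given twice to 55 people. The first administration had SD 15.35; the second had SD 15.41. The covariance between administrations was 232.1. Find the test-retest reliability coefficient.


r = cov(X,Y) / (SD_X * SD_Y)
r = 232.1 / (15.35 * 15.41)
r = 232.1 / 236.5435
r = 0.9812

0.9812


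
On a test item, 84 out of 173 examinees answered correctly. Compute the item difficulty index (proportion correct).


Item difficulty p = number correct / total examinees
p = 84 / 173
p = 0.4855

0.4855


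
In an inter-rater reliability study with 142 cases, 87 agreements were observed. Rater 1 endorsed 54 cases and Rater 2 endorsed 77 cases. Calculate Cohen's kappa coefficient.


P_o = 87/142 = 0.612676
P_e = (54*77 + 88*65) / 20164 = 0.489883
kappa = (P_o - P_e) / (1 - P_e)
kappa = (0.612676 - 0.489883) / (1 - 0.489883)
kappa = 0.2407

0.2407


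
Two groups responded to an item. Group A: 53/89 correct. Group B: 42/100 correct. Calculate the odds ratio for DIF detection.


Odds_A = 53/36 = 1.4722
Odds_B = 42/58 = 0.7241
OR = Odds_A / Odds_B = 1.4722 / 0.7241
Exactly, OR = (53 * 58) / (36 * 42) = 3074 / 1512
OR = 2.0331

2.0331


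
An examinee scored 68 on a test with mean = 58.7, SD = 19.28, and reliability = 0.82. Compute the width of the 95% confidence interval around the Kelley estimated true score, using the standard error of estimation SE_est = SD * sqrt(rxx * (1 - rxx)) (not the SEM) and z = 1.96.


True score estimate = 0.82*68 + 0.18*58.7 = 66.326
SE_est = SD * sqrt(rxx * (1 - rxx)) = 19.28 * sqrt(0.82 * 0.18) = 19.28 * sqrt(0.1476) = 7.407134
CI = T_est +/- z * SE_est, so width = 2 * z * SE_est = 2 * 1.96 * 7.407134
Width = 29.036

29.036


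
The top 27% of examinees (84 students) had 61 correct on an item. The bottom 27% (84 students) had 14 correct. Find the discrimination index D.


p_upper = 61/84 = 0.7262
p_lower = 14/84 = 0.1667
D = 0.7262 - 0.1667 = 0.5595

0.5595


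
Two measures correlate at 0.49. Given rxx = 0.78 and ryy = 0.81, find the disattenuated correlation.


r_corrected = rxy / sqrt(rxx * ryy)
= 0.49 / sqrt(0.78 * 0.81)
= 0.49 / sqrt(0.6318)
= 0.49 / 0.794858
r_corrected = 0.6165

0.6165


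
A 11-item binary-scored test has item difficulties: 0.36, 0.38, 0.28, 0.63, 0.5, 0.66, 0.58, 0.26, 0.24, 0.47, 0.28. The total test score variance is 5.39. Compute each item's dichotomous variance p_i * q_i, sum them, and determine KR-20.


For each item, compute p_i * q_i:
  Item 1: 0.36 * 0.64 = 0.2304
  Item 2: 0.38 * 0.62 = 0.2356
  Item 3: 0.28 * 0.72 = 0.2016
  Item 4: 0.63 * 0.37 = 0.2331
  Item 5: 0.5 * 0.5 = 0.25
  Item 6: 0.66 * 0.34 = 0.2244
  Item 7: 0.58 * 0.42 = 0.2436
  Item 8: 0.26 * 0.74 = 0.1924
  Item 9: 0.24 * 0.76 = 0.1824
  Item 10: 0.47 * 0.53 = 0.2491
  Item 11: 0.28 * 0.72 = 0.2016
Sum(p_i * q_i) = 0.2304 + 0.2356 + 0.2016 + 0.2331 + 0.25 + 0.2244 + 0.2436 + 0.1924 + 0.1824 + 0.2491 + 0.2016 = 2.4442
KR-20 = (k/(k-1)) * (1 - Sum(p_i*q_i) / Var_total)
= (11/10) * (1 - 2.4442/5.39)
= 1.1 * 0.5465
KR-20 = 0.6012

0.6012


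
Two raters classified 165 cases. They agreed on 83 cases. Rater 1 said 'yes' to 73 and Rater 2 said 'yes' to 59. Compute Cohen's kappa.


P_o = 83/165 = 0.50303
P_e = (73*59 + 92*106) / 27225 = 0.5164
kappa = (P_o - P_e) / (1 - P_e)
kappa = (0.50303 - 0.5164) / (1 - 0.5164)
kappa = -0.0276

-0.0276


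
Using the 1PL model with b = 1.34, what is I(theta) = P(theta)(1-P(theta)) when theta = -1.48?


P = 1/(1+exp(-(-1.48-1.34))) = 0.0563
I = P*(1-P) = 0.0563 * 0.9437
I = 0.0531

0.0531


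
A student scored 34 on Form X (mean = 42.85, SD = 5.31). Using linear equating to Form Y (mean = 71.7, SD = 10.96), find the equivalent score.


slope = SD_Y / SD_X = 10.96 / 5.31 ~ 2.064
intercept = mean_Y - slope * mean_X = 71.7 - (10.96 / 5.31) * 42.85 ~ -16.7437
Y = slope * X + intercept. To avoid rounding drift from the rounded slope/intercept, evaluate the equivalent form Y = mean_Y + SD_Y * (X - mean_X) / SD_X at full precision:
Y = 71.7 + 10.96 * (34 - 42.85) / 5.31
Y = 71.7 - 10.96 * 8.85 / 5.31
Y = 71.7 - 96.996 / 5.31
Y = 71.7 - 18.2667
Y = 53.4333

53.4333


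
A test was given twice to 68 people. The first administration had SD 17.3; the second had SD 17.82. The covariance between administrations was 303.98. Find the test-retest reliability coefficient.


r = cov(X,Y) / (SD_X * SD_Y)
r = 303.98 / (17.3 * 17.82)
r = 303.98 / 308.286
r = 0.986

0.986


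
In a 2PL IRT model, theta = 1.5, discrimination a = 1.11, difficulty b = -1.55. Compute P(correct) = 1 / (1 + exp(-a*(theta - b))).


a*(theta - b) = 1.11 * (1.5 - -1.55) = 3.3855
exp(-3.3855) = 0.0339
P = 1 / (1 + 0.0339)
P = 0.9672

0.9672


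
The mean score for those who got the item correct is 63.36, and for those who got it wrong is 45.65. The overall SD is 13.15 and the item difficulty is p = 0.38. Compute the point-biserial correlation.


q = 1 - p = 0.62
rpb = ((M1 - M0) / SD) * sqrt(p * q)
rpb = ((63.36 - 45.65) / 13.15) * sqrt(0.38 * 0.62)
rpb = 0.6537

0.6537


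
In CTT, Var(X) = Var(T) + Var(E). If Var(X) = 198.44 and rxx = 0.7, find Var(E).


var_true = rxx * var_obs = 0.7 * 198.44 = 138.908
var_error = var_obs - var_true
var_error = 198.44 - 138.908
var_error = 59.532

59.532


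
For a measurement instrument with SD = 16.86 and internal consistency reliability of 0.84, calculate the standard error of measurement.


SEM = SD * sqrt(1 - rxx)
SEM = 16.86 * sqrt(1 - 0.84)
SEM = 16.86 * sqrt(0.16) = 16.86 * 0.4
SEM = 6.744

6.744


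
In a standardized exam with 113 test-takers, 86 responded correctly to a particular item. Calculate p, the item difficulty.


Item difficulty p = number correct / total examinees
p = 86 / 113
p = 0.7611

0.7611


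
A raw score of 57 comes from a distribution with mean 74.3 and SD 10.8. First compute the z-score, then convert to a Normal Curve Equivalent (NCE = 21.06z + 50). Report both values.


z = (X - mean) / SD = (57 - 74.3) / 10.8
z = -17.3 / 10.8
z = -1.6019
NCE = NCE = 21.06z + 50
Carry z at full precision (z = -17.3 / 10.8) into the conversion:
NCE = 21.06 * (-17.3 / 10.8) + 50 = -364.338 / 10.8 + 50
NCE = -33.735 + 50
NCE = 16.265

16.265


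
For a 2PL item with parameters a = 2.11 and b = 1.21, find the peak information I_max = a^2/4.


For 2PL, max info at theta = b = 1.21
I_max = a^2 / 4 = 2.11^2 / 4
= 4.4521 / 4
I_max = 1.113

1.113


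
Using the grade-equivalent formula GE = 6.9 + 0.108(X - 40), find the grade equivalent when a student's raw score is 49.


raw - median = 49 - 40 = 9
slope * diff = 0.108 * 9 = 0.972
GE = 6.9 + 0.972
GE = 7.872

7.872


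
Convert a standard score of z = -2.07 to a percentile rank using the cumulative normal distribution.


CDF(z) = 0.5 * (1 + erf(z/sqrt(2)))
erf(-1.4637) = -0.9615
CDF = 0.0192
Percentile rank = 0.0192 * 100 = 1.92

1.92


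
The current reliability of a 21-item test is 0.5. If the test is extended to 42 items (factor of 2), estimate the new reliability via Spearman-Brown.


r_new = (n * rxx) / (1 + (n-1) * rxx)
r_new = (2 * 0.5) / (1 + 1 * 0.5)
r_new = 1.0 / 1.5
r_new = 0.6667

0.6667


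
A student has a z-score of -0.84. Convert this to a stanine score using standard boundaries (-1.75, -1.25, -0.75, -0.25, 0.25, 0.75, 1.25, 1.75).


Stanine boundaries: [-1.75, -1.25, -0.75, -0.25, 0.25, 0.75, 1.25, 1.75]
z = -0.84
Check each boundary:
  z >= -1.75 -> could be stanine 2
  z >= -1.25 -> could be stanine 3
  z < -0.75
  z < -0.25
  z < 0.25
  z < 0.75
  z < 1.25
  z < 1.75
Highest qualifying boundary gives stanine = 3

3


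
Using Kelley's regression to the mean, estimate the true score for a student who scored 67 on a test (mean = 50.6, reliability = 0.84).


T_est = rxx * X + (1 - rxx) * mean
T_est = 0.84 * 67 + 0.16 * 50.6
T_est = 56.28 + 8.096
T_est = 64.376

64.376


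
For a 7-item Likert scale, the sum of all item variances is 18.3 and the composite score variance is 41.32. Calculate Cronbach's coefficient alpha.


alpha = (k/(k-1)) * (1 - sum(si^2)/s_total^2)
= (7/6) * (1 - 18.3/41.32)
alpha = 0.65

0.65


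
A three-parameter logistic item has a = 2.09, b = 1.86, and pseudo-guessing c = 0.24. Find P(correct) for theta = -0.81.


logit = 2.09*(-0.81 - 1.86) = -5.5803
P* = 1/(1 + exp(--5.5803)) = 0.0038
P = 0.24 + (1 - 0.24) * 0.0038
P = 0.2429

0.2429


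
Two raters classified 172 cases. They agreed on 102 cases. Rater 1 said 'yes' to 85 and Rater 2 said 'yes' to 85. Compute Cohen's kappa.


P_o = 102/172 = 0.593023
P_e = (85*85 + 87*87) / 29584 = 0.500068
kappa = (P_o - P_e) / (1 - P_e)
kappa = (0.593023 - 0.500068) / (1 - 0.500068)
kappa = 0.1859

0.1859


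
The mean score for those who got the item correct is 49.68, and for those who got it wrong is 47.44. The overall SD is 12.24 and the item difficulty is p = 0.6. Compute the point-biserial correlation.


q = 1 - p = 0.4
rpb = ((M1 - M0) / SD) * sqrt(p * q)
rpb = ((49.68 - 47.44) / 12.24) * sqrt(0.6 * 0.4)
rpb = 0.0897

0.0897


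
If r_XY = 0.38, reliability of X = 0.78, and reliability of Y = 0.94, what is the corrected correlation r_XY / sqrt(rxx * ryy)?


r_corrected = rxy / sqrt(rxx * ryy)
= 0.38 / sqrt(0.78 * 0.94)
= 0.38 / sqrt(0.7332)
= 0.38 / 0.856271
r_corrected = 0.4438

0.4438


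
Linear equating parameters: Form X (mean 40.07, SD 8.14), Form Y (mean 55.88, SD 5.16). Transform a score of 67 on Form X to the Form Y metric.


slope = SD_Y / SD_X = 5.16 / 8.14 ~ 0.6339
intercept = mean_Y - slope * mean_X = 55.88 - (5.16 / 8.14) * 40.07 ~ 30.4794
Y = slope * X + intercept. To avoid rounding drift from the rounded slope/intercept, evaluate the equivalent form Y = mean_Y + SD_Y * (X - mean_X) / SD_X at full precision:
Y = 55.88 + 5.16 * (67 - 40.07) / 8.14
Y = 55.88 + 5.16 * 26.93 / 8.14
Y = 55.88 + 138.9588 / 8.14
Y = 55.88 + 17.0711
Y = 72.9511

72.9511


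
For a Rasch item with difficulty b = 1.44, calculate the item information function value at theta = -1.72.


P = 1/(1+exp(-(-1.72-1.44))) = 0.0407
I = P*(1-P) = 0.0407 * 0.9593
I = 0.039

0.039


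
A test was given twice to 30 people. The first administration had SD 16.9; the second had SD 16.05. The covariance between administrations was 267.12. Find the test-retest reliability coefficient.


r = cov(X,Y) / (SD_X * SD_Y)
r = 267.12 / (16.9 * 16.05)
r = 267.12 / 271.245
r = 0.9848

0.9848


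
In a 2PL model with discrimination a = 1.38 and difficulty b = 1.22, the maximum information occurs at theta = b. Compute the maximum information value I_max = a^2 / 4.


For 2PL, max info at theta = b = 1.22
I_max = a^2 / 4 = 1.38^2 / 4
= 1.9044 / 4
I_max = 0.4761

0.4761


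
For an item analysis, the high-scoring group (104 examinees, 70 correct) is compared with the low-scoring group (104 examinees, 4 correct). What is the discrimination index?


p_upper = 70/104 = 0.6731
p_lower = 4/104 = 0.0385
D = 0.6731 - 0.0385 = 0.6346

0.6346


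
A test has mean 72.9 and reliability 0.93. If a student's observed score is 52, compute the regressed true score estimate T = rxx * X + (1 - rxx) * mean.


T_est = rxx * X + (1 - rxx) * mean
T_est = 0.93 * 52 + 0.07 * 72.9
T_est = 48.36 + 5.103
T_est = 53.463

53.463


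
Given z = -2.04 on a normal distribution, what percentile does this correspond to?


CDF(z) = 0.5 * (1 + erf(z/sqrt(2)))
erf(-1.4425) = -0.9586
CDF = 0.0207
Percentile rank = 0.0207 * 100 = 2.07

2.07


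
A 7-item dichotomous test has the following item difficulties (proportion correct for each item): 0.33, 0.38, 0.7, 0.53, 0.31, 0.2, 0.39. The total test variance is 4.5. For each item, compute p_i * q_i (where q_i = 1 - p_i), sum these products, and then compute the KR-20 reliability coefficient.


For each item, compute p_i * q_i:
  Item 1: 0.33 * 0.67 = 0.2211
  Item 2: 0.38 * 0.62 = 0.2356
  Item 3: 0.7 * 0.3 = 0.21
  Item 4: 0.53 * 0.47 = 0.2491
  Item 5: 0.31 * 0.69 = 0.2139
  Item 6: 0.2 * 0.8 = 0.16
  Item 7: 0.39 * 0.61 = 0.2379
Sum(p_i * q_i) = 0.2211 + 0.2356 + 0.21 + 0.2491 + 0.2139 + 0.16 + 0.2379 = 1.5276
KR-20 = (k/(k-1)) * (1 - Sum(p_i*q_i) / Var_total)
= (7/6) * (1 - 1.5276/4.5)
= 1.1667 * 0.6605
KR-20 = 0.7706

0.7706


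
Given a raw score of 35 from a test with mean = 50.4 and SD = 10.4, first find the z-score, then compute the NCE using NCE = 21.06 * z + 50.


z = (X - mean) / SD = (35 - 50.4) / 10.4
z = -15.4 / 10.4
z = -1.4808
NCE = NCE = 21.06z + 50
Carry z at full precision (z = -15.4 / 10.4) into the conversion:
NCE = 21.06 * (-15.4 / 10.4) + 50 = -324.324 / 10.4 + 50
NCE = -31.185 + 50
NCE = 18.815

18.815


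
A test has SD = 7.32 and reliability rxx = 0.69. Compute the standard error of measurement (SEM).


SEM = SD * sqrt(1 - rxx)
SEM = 7.32 * sqrt(1 - 0.69)
SEM = 7.32 * sqrt(0.31) = 7.32 * 0.556776
SEM = 4.0756

4.0756


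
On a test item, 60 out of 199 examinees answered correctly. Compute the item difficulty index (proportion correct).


Item difficulty p = number correct / total examinees
p = 60 / 199
p = 0.3015

0.3015


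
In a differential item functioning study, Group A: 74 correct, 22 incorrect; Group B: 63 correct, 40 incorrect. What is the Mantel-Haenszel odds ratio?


Odds_A = 74/22 = 3.3636
Odds_B = 63/40 = 1.575
OR = Odds_A / Odds_B = 3.3636 / 1.575
Exactly, OR = (74 * 40) / (22 * 63) = 2960 / 1386
OR = 2.1356

2.1356


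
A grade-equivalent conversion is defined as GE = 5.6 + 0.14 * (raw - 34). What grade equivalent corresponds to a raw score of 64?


raw - median = 64 - 34 = 30
slope * diff = 0.14 * 30 = 4.2
GE = 5.6 + 4.2
GE = 9.8

9.8


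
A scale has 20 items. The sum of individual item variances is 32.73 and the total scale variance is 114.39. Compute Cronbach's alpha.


alpha = (k/(k-1)) * (1 - sum(si^2)/s_total^2)
= (20/19) * (1 - 32.73/114.39)
alpha = 0.7514

0.7514


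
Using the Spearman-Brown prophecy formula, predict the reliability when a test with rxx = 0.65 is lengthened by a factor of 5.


r_new = (n * rxx) / (1 + (n-1) * rxx)
r_new = (5 * 0.65) / (1 + 4 * 0.65)
r_new = 3.25 / 3.6
r_new = 0.9028

0.9028


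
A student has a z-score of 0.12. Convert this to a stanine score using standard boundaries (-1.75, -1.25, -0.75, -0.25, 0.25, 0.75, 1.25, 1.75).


Stanine boundaries: [-1.75, -1.25, -0.75, -0.25, 0.25, 0.75, 1.25, 1.75]
z = 0.12
Check each boundary:
  z >= -1.75 -> could be stanine 2
  z >= -1.25 -> could be stanine 3
  z >= -0.75 -> could be stanine 4
  z >= -0.25 -> could be stanine 5
  z < 0.25
  z < 0.75
  z < 1.25
  z < 1.75
Highest qualifying boundary gives stanine = 5

5


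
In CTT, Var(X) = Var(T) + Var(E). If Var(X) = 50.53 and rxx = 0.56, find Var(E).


var_true = rxx * var_obs = 0.56 * 50.53 = 28.2968
var_error = var_obs - var_true
var_error = 50.53 - 28.2968
var_error = 22.2332

22.2332


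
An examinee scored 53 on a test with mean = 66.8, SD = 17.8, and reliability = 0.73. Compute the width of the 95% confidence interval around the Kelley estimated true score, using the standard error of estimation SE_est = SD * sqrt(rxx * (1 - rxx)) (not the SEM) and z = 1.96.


True score estimate = 0.73*53 + 0.27*66.8 = 56.726
SE_est = SD * sqrt(rxx * (1 - rxx)) = 17.8 * sqrt(0.73 * 0.27) = 17.8 * sqrt(0.1971) = 7.902478
CI = T_est +/- z * SE_est, so width = 2 * z * SE_est = 2 * 1.96 * 7.902478
Width = 30.9777

30.9777


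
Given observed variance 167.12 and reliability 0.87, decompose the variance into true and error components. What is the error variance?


var_true = rxx * var_obs = 0.87 * 167.12 = 145.3944
var_error = var_obs - var_true
var_error = 167.12 - 145.3944
var_error = 21.7256

21.7256


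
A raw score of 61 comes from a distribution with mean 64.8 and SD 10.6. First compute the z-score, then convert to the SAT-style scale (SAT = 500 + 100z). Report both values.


z = (X - mean) / SD = (61 - 64.8) / 10.6
z = -3.8 / 10.6
z = -0.3585
SAT-scale = SAT = 500 + 100z
Carry z at full precision (z = -3.8 / 10.6) into the conversion:
SAT-scale = 500 + 100 * (-3.8 / 10.6) = 500 + -380 / 10.6
SAT-scale = 500 + -35.8491
SAT-scale = 464.1509

464.1509


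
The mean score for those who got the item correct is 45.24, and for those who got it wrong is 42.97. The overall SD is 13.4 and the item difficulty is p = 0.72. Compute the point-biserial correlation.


q = 1 - p = 0.28
rpb = ((M1 - M0) / SD) * sqrt(p * q)
rpb = ((45.24 - 42.97) / 13.4) * sqrt(0.72 * 0.28)
rpb = 0.0761

0.0761


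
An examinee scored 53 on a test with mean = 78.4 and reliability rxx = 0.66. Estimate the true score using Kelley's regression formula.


T_est = rxx * X + (1 - rxx) * mean
T_est = 0.66 * 53 + 0.34 * 78.4
T_est = 34.98 + 26.656
T_est = 61.636

61.636


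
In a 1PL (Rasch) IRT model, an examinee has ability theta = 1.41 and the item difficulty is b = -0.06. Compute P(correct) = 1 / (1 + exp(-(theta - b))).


theta - b = 1.41 - -0.06 = 1.47
exp(-(theta - b)) = exp(-1.47) = 0.2299
P = 1 / (1 + 0.2299)
P = 0.8131

0.8131


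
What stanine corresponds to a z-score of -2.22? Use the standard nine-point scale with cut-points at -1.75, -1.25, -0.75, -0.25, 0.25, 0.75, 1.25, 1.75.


Stanine boundaries: [-1.75, -1.25, -0.75, -0.25, 0.25, 0.75, 1.25, 1.75]
z = -2.22
Check each boundary:
  z < -1.75
  z < -1.25
  z < -0.75
  z < -0.25
  z < 0.25
  z < 0.75
  z < 1.25
  z < 1.75
Highest qualifying boundary gives stanine = 1

1


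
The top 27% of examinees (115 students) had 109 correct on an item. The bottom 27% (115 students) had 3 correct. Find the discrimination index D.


p_upper = 109/115 = 0.9478
p_lower = 3/115 = 0.0261
D = 0.9478 - 0.0261 = 0.9217

0.9217


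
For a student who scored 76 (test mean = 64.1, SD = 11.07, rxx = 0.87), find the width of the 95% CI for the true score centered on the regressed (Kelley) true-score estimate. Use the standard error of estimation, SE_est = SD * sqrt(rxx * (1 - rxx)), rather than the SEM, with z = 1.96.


True score estimate = 0.87*76 + 0.13*64.1 = 74.453
SE_est = SD * sqrt(rxx * (1 - rxx)) = 11.07 * sqrt(0.87 * 0.13) = 11.07 * sqrt(0.1131) = 3.722879
CI = T_est +/- z * SE_est, so width = 2 * z * SE_est = 2 * 1.96 * 3.722879
Width = 14.5937

14.5937


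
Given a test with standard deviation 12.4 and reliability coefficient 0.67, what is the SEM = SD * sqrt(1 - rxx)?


SEM = SD * sqrt(1 - rxx)
SEM = 12.4 * sqrt(1 - 0.67)
SEM = 12.4 * sqrt(0.33) = 12.4 * 0.574456
SEM = 7.1233

7.1233


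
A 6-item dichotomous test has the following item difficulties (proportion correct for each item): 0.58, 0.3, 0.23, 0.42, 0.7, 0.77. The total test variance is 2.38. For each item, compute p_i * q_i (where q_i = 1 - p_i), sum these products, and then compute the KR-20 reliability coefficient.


For each item, compute p_i * q_i:
  Item 1: 0.58 * 0.42 = 0.2436
  Item 2: 0.3 * 0.7 = 0.21
  Item 3: 0.23 * 0.77 = 0.1771
  Item 4: 0.42 * 0.58 = 0.2436
  Item 5: 0.7 * 0.3 = 0.21
  Item 6: 0.77 * 0.23 = 0.1771
Sum(p_i * q_i) = 0.2436 + 0.21 + 0.1771 + 0.2436 + 0.21 + 0.1771 = 1.2614
KR-20 = (k/(k-1)) * (1 - Sum(p_i*q_i) / Var_total)
= (6/5) * (1 - 1.2614/2.38)
= 1.2 * 0.47
KR-20 = 0.564

0.564


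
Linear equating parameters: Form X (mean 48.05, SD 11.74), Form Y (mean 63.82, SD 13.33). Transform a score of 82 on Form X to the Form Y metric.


slope = SD_Y / SD_X = 13.33 / 11.74 ~ 1.1354
intercept = mean_Y - slope * mean_X = 63.82 - (13.33 / 11.74) * 48.05 ~ 9.2624
Y = slope * X + intercept. To avoid rounding drift from the rounded slope/intercept, evaluate the equivalent form Y = mean_Y + SD_Y * (X - mean_X) / SD_X at full precision:
Y = 63.82 + 13.33 * (82 - 48.05) / 11.74
Y = 63.82 + 13.33 * 33.95 / 11.74
Y = 63.82 + 452.5535 / 11.74
Y = 63.82 + 38.548
Y = 102.368

102.368


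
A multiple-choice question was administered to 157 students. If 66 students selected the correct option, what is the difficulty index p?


Item difficulty p = number correct / total examinees
p = 66 / 157
p = 0.4204

0.4204


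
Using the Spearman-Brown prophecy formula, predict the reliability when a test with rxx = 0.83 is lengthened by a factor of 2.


r_new = (n * rxx) / (1 + (n-1) * rxx)
r_new = (2 * 0.83) / (1 + 1 * 0.83)
r_new = 1.66 / 1.83
r_new = 0.9071

0.9071


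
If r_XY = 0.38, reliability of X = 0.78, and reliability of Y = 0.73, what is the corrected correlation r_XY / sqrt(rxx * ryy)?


r_corrected = rxy / sqrt(rxx * ryy)
= 0.38 / sqrt(0.78 * 0.73)
= 0.38 / sqrt(0.5694)
= 0.38 / 0.754586
r_corrected = 0.5036

0.5036


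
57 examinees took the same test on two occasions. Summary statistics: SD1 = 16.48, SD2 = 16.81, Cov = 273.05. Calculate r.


r = cov(X,Y) / (SD_X * SD_Y)
r = 273.05 / (16.48 * 16.81)
r = 273.05 / 277.0288
r = 0.9856

0.9856


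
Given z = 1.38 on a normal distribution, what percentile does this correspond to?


CDF(z) = 0.5 * (1 + erf(z/sqrt(2)))
erf(0.9758) = 0.8324
CDF = 0.9162
Percentile rank = 0.9162 * 100 = 91.62

91.62


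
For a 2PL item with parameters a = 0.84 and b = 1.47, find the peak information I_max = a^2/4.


For 2PL, max info at theta = b = 1.47
I_max = a^2 / 4 = 0.84^2 / 4
= 0.7056 / 4
I_max = 0.1764

0.1764


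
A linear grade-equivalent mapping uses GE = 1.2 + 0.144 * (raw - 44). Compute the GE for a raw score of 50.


raw - median = 50 - 44 = 6
slope * diff = 0.144 * 6 = 0.864
GE = 1.2 + 0.864
GE = 2.064

2.064


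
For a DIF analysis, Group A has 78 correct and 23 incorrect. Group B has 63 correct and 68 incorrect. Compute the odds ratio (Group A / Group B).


Odds_A = 78/23 = 3.3913
Odds_B = 63/68 = 0.9265
OR = Odds_A / Odds_B = 3.3913 / 0.9265
Exactly, OR = (78 * 68) / (23 * 63) = 5304 / 1449
OR = 3.6605

3.6605


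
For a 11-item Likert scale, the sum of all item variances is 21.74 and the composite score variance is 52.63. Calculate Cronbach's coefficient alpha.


alpha = (k/(k-1)) * (1 - sum(si^2)/s_total^2)
= (11/10) * (1 - 21.74/52.63)
alpha = 0.6456

0.6456


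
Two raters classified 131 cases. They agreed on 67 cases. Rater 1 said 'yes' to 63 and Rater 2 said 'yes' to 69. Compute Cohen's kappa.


P_o = 67/131 = 0.51145
P_e = (63*69 + 68*62) / 17161 = 0.49898
kappa = (P_o - P_e) / (1 - P_e)
kappa = (0.51145 - 0.49898) / (1 - 0.49898)
kappa = 0.0249

0.0249


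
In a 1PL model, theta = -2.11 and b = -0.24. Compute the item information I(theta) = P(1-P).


P = 1/(1+exp(-(-2.11--0.24))) = 0.1335
I = P*(1-P) = 0.1335 * 0.8665
I = 0.1157

0.1157


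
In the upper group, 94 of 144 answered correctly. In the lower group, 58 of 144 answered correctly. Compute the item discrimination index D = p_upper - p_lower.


p_upper = 94/144 = 0.6528
p_lower = 58/144 = 0.4028
D = 0.6528 - 0.4028 = 0.25

0.25


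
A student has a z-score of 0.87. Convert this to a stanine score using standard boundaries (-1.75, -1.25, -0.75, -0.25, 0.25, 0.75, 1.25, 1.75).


Stanine boundaries: [-1.75, -1.25, -0.75, -0.25, 0.25, 0.75, 1.25, 1.75]
z = 0.87
Check each boundary:
  z >= -1.75 -> could be stanine 2
  z >= -1.25 -> could be stanine 3
  z >= -0.75 -> could be stanine 4
  z >= -0.25 -> could be stanine 5
  z >= 0.25 -> could be stanine 6
  z >= 0.75 -> could be stanine 7
  z < 1.25
  z < 1.75
Highest qualifying boundary gives stanine = 7

7


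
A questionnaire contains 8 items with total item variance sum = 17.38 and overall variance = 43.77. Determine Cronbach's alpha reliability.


alpha = (k/(k-1)) * (1 - sum(si^2)/s_total^2)
= (8/7) * (1 - 17.38/43.77)
alpha = 0.6891

0.6891


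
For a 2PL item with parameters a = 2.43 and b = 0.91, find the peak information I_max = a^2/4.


For 2PL, max info at theta = b = 0.91
I_max = a^2 / 4 = 2.43^2 / 4
= 5.9049 / 4
I_max = 1.4762

1.4762


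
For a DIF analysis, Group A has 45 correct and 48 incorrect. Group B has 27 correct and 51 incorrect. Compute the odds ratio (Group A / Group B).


Odds_A = 45/48 = 0.9375
Odds_B = 27/51 = 0.5294
OR = Odds_A / Odds_B = 0.9375 / 0.5294
Exactly, OR = (45 * 51) / (48 * 27) = 2295 / 1296
OR = 1.7708

1.7708


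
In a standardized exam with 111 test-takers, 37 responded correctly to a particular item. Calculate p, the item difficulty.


Item difficulty p = number correct / total examinees
p = 37 / 111
p = 0.3333

0.3333


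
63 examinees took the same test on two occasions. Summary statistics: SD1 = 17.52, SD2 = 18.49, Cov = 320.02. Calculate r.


r = cov(X,Y) / (SD_X * SD_Y)
r = 320.02 / (17.52 * 18.49)
r = 320.02 / 323.9448
r = 0.9879

0.9879


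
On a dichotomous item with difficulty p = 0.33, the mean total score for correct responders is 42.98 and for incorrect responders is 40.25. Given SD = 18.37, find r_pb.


q = 1 - p = 0.67
rpb = ((M1 - M0) / SD) * sqrt(p * q)
rpb = ((42.98 - 40.25) / 18.37) * sqrt(0.33 * 0.67)
rpb = 0.0699

0.0699


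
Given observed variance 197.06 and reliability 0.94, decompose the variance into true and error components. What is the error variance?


var_true = rxx * var_obs = 0.94 * 197.06 = 185.2364
var_error = var_obs - var_true
var_error = 197.06 - 185.2364
var_error = 11.8236

11.8236


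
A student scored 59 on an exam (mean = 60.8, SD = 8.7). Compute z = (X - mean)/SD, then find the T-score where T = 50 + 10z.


z = (X - mean) / SD = (59 - 60.8) / 8.7
z = -1.8 / 8.7
z = -0.2069
T-score = T = 50 + 10z
Carry z at full precision (z = -1.8 / 8.7) into the conversion:
T-score = 50 + 10 * (-1.8 / 8.7) = 50 + -18 / 8.7
T-score = 50 + -2.069
T-score = 47.931

47.931


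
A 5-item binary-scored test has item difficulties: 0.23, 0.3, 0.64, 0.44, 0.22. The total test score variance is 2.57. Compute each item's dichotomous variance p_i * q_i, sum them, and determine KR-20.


For each item, compute p_i * q_i:
  Item 1: 0.23 * 0.77 = 0.1771
  Item 2: 0.3 * 0.7 = 0.21
  Item 3: 0.64 * 0.36 = 0.2304
  Item 4: 0.44 * 0.56 = 0.2464
  Item 5: 0.22 * 0.78 = 0.1716
Sum(p_i * q_i) = 0.1771 + 0.21 + 0.2304 + 0.2464 + 0.1716 = 1.0355
KR-20 = (k/(k-1)) * (1 - Sum(p_i*q_i) / Var_total)
= (5/4) * (1 - 1.0355/2.57)
= 1.25 * 0.5971
KR-20 = 0.7464

0.7464


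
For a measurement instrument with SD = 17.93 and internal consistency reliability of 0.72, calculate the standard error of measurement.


SEM = SD * sqrt(1 - rxx)
SEM = 17.93 * sqrt(1 - 0.72)
SEM = 17.93 * sqrt(0.28) = 17.93 * 0.52915
SEM = 9.4877

9.4877


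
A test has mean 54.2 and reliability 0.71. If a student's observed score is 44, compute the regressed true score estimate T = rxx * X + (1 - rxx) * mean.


T_est = rxx * X + (1 - rxx) * mean
T_est = 0.71 * 44 + 0.29 * 54.2
T_est = 31.24 + 15.718
T_est = 46.958

46.958


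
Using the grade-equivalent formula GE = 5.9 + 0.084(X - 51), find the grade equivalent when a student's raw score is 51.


raw - median = 51 - 51 = 0
slope * diff = 0.084 * 0 = 0.0
GE = 5.9 + 0.0
GE = 5.9

5.9


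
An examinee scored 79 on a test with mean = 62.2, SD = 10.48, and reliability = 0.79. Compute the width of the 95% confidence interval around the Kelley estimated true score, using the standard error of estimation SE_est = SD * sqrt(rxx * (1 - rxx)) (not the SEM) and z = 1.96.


True score estimate = 0.79*79 + 0.21*62.2 = 75.472
SE_est = SD * sqrt(rxx * (1 - rxx)) = 10.48 * sqrt(0.79 * 0.21) = 10.48 * sqrt(0.1659) = 4.26859
CI = T_est +/- z * SE_est, so width = 2 * z * SE_est = 2 * 1.96 * 4.26859
Width = 16.7329

16.7329
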